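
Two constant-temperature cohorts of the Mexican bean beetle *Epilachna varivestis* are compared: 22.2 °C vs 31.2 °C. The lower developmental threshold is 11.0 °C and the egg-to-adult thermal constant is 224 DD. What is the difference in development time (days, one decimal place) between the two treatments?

At 22.2 °C: 224 / (22.2 − 11.0) = 224 / 11.2 = 20.000 d.
At 31.2 °C: 224 / (31.2 − 11.0) = 224 / 20.2 = 11.089 d.
Difference = |20.000 − 11.089| = 8.911 ≈ 8.9 days.

8.9 days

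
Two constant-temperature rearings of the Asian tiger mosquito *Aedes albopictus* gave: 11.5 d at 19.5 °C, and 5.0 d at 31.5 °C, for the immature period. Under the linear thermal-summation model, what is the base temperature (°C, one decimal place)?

Under the model K = D·(T − T_b), so D₁·(T₁ − T_b) = D₂·(T₂ − T_b).
11.5·(19.5 − T_b) = 5.0·(31.5 − T_b)
T_b = (11.5·19.5 − 5.0·31.5) / (11.5 − 5.0) = 66.75 / 6.5 = 10.269 °C ≈ 10.3 °C.

10.3 °C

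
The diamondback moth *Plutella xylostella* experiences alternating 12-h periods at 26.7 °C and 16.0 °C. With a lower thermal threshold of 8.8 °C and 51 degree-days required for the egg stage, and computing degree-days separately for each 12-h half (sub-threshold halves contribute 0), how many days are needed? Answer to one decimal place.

Day half: max(0, 26.7 − 8.8) × 0.5 = 17.9 × 0.5 = 8.95 DD.
Night half: max(0, 16.0 − 8.8) × 0.5 = 7.2 × 0.5 = 3.60 DD.
Per 24 h: 12.55 DD/day.
Duration = 51 / 12.55 = 4.064 ≈ 4.1 days.

4.1 days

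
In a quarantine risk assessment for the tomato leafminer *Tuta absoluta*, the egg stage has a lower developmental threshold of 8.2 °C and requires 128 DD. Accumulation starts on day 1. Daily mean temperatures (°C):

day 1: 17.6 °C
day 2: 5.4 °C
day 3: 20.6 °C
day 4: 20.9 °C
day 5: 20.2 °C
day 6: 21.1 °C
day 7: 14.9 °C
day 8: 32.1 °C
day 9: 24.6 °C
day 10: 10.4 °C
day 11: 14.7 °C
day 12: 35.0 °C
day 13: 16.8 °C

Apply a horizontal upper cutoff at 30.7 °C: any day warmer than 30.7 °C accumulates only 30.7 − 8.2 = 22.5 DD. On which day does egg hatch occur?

day 12

Daily DD above 8.2 °C (capped at 22.5): 9.4, 0.0, 12.4, 12.7, 12.0, 12.9, 6.7, 22.5, 16.4, 2.2, 6.5, 22.5, 8.6.
Cumulative: 9.4, 9.4, 21.8, 34.5, 46.5, 59.4, 66.1, 88.6, 105.0, 107.2, 113.7, 136.2, 144.8.
The total first reaches 128 DD on day 12.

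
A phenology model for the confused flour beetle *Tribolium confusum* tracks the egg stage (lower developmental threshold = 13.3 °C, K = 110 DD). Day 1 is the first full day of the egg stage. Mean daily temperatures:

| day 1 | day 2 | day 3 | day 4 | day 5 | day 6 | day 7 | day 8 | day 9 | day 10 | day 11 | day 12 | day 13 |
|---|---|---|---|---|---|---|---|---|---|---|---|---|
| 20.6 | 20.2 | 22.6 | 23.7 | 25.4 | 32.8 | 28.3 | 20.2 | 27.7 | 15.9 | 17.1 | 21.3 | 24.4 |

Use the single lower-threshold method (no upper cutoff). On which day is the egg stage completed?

Daily DD above 13.3 °C: 7.3, 6.9, 9.3, 10.4, 12.1, 19.5, 15.0, 6.9, 14.4, 2.6, 3.8, 8.0, 11.1.
Cumulative: 7.3, 14.2, 23.5, 33.9, 46.0, 65.5, 80.5, 87.4, 101.8, 104.4, 108.2, 116.2, 127.3.
The total first reaches 110 DD on day 12.

day 12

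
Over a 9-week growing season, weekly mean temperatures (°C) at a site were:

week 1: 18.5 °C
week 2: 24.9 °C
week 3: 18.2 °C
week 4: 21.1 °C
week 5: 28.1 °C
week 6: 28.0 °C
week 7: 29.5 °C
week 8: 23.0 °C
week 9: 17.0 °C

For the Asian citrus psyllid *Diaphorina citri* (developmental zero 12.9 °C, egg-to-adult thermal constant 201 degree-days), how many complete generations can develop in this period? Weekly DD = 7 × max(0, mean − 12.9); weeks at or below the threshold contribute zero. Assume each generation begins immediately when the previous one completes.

Weekly DD (7 × max(0, T̄ − 12.9)): 39.2, 84.0, 37.1, 57.4, 106.4, 105.7, 116.2, 70.7, 28.7.
Season total = 645.4 DD.
Complete generations = ⌊645.4 / 201⌋ = 3.

3 generations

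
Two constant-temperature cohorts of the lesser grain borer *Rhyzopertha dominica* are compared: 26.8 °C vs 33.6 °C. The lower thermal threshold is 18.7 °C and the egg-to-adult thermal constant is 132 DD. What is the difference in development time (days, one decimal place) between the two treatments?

At 26.8 °C: 132 / (26.8 − 18.7) = 132 / 8.1 = 16.296 d.
At 33.6 °C: 132 / (33.6 − 18.7) = 132 / 14.9 = 8.859 d.
Difference = |16.296 − 8.859| = 7.437 ≈ 7.4 days.

7.4 days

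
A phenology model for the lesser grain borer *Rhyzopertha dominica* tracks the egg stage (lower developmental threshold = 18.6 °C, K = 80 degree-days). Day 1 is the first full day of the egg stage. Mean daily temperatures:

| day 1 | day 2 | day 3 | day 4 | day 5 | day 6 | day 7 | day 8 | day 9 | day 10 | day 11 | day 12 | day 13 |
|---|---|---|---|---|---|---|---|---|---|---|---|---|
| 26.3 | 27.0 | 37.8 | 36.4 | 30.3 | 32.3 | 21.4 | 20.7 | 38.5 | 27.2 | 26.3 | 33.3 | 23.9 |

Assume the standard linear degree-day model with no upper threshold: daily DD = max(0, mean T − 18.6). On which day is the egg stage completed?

day 7

Daily DD above 18.6 °C: 7.7, 8.4, 19.2, 17.8, 11.7, 13.7, 2.8, 2.1, 19.9, 8.6, 7.7, 14.7, 5.3.
Cumulative: 7.7, 16.1, 35.3, 53.1, 64.8, 78.5, 81.3, 83.4, 103.3, 111.9, 119.6, 134.3, 139.6.
The total first reaches 80 DD on day 7.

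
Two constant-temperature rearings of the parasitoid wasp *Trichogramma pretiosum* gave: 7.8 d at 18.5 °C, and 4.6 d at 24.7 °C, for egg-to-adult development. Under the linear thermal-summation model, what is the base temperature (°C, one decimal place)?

9.6 °C

Linear rate model ⇒ the product D·(T − T_b) is constant across temperatures.
7.8·(18.5 − T_b) = 4.6·(24.7 − T_b)
T_b = (7.8·18.5 − 4.6·24.7) / (7.8 − 4.6) = 30.68 / 3.2 = 9.587 °C ≈ 9.6 °C.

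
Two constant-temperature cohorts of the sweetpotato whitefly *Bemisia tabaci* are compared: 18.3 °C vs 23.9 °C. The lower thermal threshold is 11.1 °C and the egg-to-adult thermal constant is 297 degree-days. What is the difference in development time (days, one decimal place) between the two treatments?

At 18.3 °C: 297 / (18.3 − 11.1) = 297 / 7.2 = 41.250 d.
At 23.9 °C: 297 / (23.9 − 11.1) = 297 / 12.8 = 23.203 d.
Difference = |41.250 − 23.203| = 18.047 ≈ 18.0 days.

18.0 days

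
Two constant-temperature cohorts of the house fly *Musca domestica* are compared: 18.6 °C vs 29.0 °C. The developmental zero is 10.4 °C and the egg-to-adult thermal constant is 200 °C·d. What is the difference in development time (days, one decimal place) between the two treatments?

At 18.6 °C: 200 / (18.6 − 10.4) = 200 / 8.2 = 24.390 d.
At 29.0 °C: 200 / (29.0 − 10.4) = 200 / 18.6 = 10.753 d.
Difference = |24.390 − 10.753| = 13.638 ≈ 13.6 days.

13.6 days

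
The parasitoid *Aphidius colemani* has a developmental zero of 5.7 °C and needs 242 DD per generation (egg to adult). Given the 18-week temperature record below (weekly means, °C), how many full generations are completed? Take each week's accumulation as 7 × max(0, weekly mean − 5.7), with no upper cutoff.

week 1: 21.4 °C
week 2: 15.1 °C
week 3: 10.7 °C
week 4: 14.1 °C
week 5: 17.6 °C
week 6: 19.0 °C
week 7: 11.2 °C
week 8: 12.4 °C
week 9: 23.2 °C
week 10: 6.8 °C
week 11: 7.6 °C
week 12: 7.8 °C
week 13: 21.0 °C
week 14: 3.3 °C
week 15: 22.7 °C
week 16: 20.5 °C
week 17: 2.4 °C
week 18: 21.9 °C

Weekly DD (7 × max(0, T̄ − 5.7)): 109.9, 65.8, 35.0, 58.8, 83.3, 93.1, 38.5, 46.9, 122.5, 7.7, 13.3, 14.7, 107.1, 0.0, 119.0, 103.6, 0.0, 113.4.
Season total = 1132.6 DD.
Complete generations = ⌊1132.6 / 242⌋ = 4.

4 generations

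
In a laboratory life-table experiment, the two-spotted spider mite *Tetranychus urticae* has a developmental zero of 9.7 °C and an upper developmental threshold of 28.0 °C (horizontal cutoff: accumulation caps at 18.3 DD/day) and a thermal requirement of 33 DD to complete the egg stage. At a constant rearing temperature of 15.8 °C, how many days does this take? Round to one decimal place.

Daily accumulation = 15.8 − 9.7 = 6.1 DD/day.
Duration = 33 / 6.1 = 5.410 ≈ 5.4 days.

5.4 days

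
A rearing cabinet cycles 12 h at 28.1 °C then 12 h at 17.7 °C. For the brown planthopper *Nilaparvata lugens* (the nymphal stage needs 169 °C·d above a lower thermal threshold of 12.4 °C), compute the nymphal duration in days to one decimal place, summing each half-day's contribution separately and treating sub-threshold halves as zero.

Day half: max(0, 28.1 − 12.4) × 0.5 = 15.7 × 0.5 = 7.85 DD.
Night half: max(0, 17.7 − 12.4) × 0.5 = 5.3 × 0.5 = 2.65 DD.
Per 24 h: 10.50 DD/day.
Duration = 169 / 10.50 = 16.095 ≈ 16.1 days.

16.1 days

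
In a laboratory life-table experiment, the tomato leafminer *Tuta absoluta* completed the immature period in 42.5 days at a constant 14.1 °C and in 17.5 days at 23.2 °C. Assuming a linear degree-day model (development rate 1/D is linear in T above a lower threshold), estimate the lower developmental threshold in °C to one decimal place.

7.7 °C

Under the model K = D·(T − T_b), so D₁·(T₁ − T_b) = D₂·(T₂ − T_b).
42.5·(14.1 − T_b) = 17.5·(23.2 − T_b)
T_b = (42.5·14.1 − 17.5·23.2) / (42.5 − 17.5) = 193.25 / 25.0 = 7.730 °C ≈ 7.7 °C.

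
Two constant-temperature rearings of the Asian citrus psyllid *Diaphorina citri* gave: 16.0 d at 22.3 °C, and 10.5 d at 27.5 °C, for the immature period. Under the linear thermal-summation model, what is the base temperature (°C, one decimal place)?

12.4 °C

Under the model K = D·(T − T_b), so D₁·(T₁ − T_b) = D₂·(T₂ − T_b).
16.0·(22.3 − T_b) = 10.5·(27.5 − T_b)
T_b = (16.0·22.3 − 10.5·27.5) / (16.0 − 10.5) = 68.05 / 5.5 = 12.373 °C ≈ 12.4 °C.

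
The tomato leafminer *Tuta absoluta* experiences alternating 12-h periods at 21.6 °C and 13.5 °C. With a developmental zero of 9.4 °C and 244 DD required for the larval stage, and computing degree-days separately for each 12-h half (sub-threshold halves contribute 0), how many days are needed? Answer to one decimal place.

29.9 days

Day half: max(0, 21.6 − 9.4) × 0.5 = 12.2 × 0.5 = 6.10 DD.
Night half: max(0, 13.5 − 9.4) × 0.5 = 4.1 × 0.5 = 2.05 DD.
Per 24 h: 8.15 DD/day.
Duration = 244 / 8.15 = 29.939 ≈ 29.9 days.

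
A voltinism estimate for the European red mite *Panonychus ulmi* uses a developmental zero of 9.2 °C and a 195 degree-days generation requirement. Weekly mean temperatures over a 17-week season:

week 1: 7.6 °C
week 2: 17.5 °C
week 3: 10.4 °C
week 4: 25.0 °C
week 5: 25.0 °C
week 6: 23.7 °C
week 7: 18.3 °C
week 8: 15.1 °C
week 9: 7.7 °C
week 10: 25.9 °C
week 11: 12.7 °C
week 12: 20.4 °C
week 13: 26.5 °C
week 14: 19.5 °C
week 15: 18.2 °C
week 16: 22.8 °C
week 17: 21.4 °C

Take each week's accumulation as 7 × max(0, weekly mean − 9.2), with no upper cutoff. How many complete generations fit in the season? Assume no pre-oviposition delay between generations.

5 generations

Weekly DD (7 × max(0, T̄ − 9.2)): 0.0, 58.1, 8.4, 110.6, 110.6, 101.5, 63.7, 41.3, 0.0, 116.9, 24.5, 78.4, 121.1, 72.1, 63.0, 95.2, 85.4.
Season total = 1150.8 DD.
Complete generations = ⌊1150.8 / 195⌋ = 5.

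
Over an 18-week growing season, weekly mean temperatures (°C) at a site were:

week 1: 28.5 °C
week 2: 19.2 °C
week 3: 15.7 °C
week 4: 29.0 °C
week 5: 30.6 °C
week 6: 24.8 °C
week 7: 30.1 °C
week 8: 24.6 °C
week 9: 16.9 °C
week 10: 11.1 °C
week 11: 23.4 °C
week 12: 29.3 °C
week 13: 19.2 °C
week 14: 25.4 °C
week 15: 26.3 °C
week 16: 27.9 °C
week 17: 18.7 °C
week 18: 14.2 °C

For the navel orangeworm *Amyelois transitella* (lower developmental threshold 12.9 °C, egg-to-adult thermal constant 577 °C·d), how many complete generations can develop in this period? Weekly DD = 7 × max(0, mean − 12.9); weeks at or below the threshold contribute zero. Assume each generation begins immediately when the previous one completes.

2 generations

Weekly DD (7 × max(0, T̄ − 12.9)): 109.2, 44.1, 19.6, 112.7, 123.9, 83.3, 120.4, 81.9, 28.0, 0.0, 73.5, 114.8, 44.1, 87.5, 93.8, 105.0, 40.6, 9.1.
Season total = 1291.5 DD.
Complete generations = ⌊1291.5 / 577⌋ = 2.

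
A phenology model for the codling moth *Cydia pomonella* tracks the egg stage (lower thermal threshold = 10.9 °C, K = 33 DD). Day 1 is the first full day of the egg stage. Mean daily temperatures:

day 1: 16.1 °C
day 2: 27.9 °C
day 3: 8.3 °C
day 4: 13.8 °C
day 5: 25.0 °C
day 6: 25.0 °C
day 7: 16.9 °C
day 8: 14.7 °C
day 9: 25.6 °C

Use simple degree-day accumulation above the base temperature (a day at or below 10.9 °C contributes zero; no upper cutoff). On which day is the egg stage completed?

day 5

Daily DD above 10.9 °C: 5.2, 17.0, 0.0, 2.9, 14.1, 14.1, 6.0, 3.8, 14.7.
Cumulative: 5.2, 22.2, 22.2, 25.1, 39.2, 53.3, 59.3, 63.1, 77.8.
The total first reaches 33 DD on day 5.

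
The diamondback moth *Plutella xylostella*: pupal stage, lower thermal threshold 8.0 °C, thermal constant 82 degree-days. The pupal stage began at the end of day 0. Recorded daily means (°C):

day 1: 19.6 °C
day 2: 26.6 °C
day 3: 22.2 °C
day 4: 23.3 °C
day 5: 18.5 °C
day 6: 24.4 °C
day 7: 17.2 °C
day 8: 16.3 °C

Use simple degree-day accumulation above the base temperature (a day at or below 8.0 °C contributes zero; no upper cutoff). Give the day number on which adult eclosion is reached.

day 6

Daily DD above 8.0 °C: 11.6, 18.6, 14.2, 15.3, 10.5, 16.4, 9.2, 8.3.
Cumulative: 11.6, 30.2, 44.4, 59.7, 70.2, 86.6, 95.8, 104.1.
The total first reaches 82 DD on day 6.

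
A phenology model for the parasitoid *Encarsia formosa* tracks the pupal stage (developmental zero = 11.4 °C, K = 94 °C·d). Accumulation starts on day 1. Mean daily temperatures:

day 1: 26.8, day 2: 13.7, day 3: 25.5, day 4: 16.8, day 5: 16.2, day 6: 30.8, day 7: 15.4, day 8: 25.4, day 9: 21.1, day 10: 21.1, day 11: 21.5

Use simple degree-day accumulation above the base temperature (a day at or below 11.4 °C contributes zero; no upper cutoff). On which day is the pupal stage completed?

day 10

Daily DD above 11.4 °C: 15.4, 2.3, 14.1, 5.4, 4.8, 19.4, 4.0, 14.0, 9.7, 9.7, 10.1.
Cumulative: 15.4, 17.7, 31.8, 37.2, 42.0, 61.4, 65.4, 79.4, 89.1, 98.8, 108.9.
The total first reaches 94 DD on day 10.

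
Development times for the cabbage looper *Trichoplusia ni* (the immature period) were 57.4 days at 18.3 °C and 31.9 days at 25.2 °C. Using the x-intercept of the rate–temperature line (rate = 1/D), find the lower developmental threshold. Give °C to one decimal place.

9.7 °C

Linear rate model ⇒ the product D·(T − T_b) is constant across temperatures.
57.4·(18.3 − T_b) = 31.9·(25.2 − T_b)
T_b = (57.4·18.3 − 31.9·25.2) / (57.4 − 31.9) = 246.54 / 25.5 = 9.668 °C ≈ 9.7 °C.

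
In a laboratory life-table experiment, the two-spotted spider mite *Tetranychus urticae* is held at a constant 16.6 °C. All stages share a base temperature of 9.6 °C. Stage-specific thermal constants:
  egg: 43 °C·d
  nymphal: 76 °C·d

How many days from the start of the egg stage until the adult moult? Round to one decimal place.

Daily accumulation at 16.6 °C = 16.6 − 9.6 = 7.0 DD/day.
Total K = 43 + 76 = 119 DD.
Total duration = 119 / 7.0 = 17.000 ≈ 17.0 days.

17.0 days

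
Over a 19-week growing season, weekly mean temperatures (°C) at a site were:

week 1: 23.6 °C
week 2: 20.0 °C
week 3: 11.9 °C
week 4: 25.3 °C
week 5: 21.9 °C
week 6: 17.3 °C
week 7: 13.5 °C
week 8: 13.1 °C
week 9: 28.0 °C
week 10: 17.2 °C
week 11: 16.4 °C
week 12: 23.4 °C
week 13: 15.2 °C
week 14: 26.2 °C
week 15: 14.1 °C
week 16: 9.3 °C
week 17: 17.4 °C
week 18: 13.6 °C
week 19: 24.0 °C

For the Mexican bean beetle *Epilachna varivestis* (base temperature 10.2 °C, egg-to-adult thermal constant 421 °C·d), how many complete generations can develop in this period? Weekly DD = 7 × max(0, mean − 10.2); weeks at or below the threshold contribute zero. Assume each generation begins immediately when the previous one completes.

2 generations

Weekly DD (7 × max(0, T̄ − 10.2)): 93.8, 68.6, 11.9, 105.7, 81.9, 49.7, 23.1, 20.3, 124.6, 49.0, 43.4, 92.4, 35.0, 112.0, 27.3, 0.0, 50.4, 23.8, 96.6.
Season total = 1109.5 DD.
Complete generations = ⌊1109.5 / 421⌋ = 2.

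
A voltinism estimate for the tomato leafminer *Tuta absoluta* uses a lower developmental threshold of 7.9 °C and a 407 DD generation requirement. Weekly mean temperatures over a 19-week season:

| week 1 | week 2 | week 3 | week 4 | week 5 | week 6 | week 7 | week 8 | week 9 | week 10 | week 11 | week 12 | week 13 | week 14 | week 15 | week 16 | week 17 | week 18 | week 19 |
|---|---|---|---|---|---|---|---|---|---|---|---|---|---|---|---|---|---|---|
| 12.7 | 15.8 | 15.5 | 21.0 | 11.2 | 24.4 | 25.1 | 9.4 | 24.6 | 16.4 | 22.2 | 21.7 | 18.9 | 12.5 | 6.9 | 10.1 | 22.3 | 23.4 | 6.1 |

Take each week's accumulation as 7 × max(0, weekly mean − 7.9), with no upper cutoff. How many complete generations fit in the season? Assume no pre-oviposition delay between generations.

Weekly DD (7 × max(0, T̄ − 7.9)): 33.6, 55.3, 53.2, 91.7, 23.1, 115.5, 120.4, 10.5, 116.9, 59.5, 100.1, 96.6, 77.0, 32.2, 0.0, 15.4, 100.8, 108.5, 0.0.
Season total = 1210.3 DD.
Complete generations = ⌊1210.3 / 407⌋ = 2.

2 generations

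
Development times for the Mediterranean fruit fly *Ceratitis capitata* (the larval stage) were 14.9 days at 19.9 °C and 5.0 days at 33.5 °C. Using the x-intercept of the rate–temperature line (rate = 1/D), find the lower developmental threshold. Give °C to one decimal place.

13.0 °C

Under the model K = D·(T − T_b), so D₁·(T₁ − T_b) = D₂·(T₂ − T_b).
14.9·(19.9 − T_b) = 5.0·(33.5 − T_b)
T_b = (14.9·19.9 − 5.0·33.5) / (14.9 − 5.0) = 129.01 / 9.9 = 13.031 °C ≈ 13.0 °C.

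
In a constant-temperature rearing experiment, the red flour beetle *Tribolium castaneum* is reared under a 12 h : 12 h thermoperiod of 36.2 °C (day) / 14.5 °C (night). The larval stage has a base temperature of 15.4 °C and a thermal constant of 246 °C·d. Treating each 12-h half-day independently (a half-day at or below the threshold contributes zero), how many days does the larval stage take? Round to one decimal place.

Day half: max(0, 36.2 − 15.4) × 0.5 = 20.8 × 0.5 = 10.40 DD.
Night half: max(0, 14.5 − 15.4) × 0.5 = 0.0 × 0.5 = 0.00 DD.
Per 24 h: 10.40 DD/day.
Duration = 246 / 10.40 = 23.654 ≈ 23.7 days.

23.7 days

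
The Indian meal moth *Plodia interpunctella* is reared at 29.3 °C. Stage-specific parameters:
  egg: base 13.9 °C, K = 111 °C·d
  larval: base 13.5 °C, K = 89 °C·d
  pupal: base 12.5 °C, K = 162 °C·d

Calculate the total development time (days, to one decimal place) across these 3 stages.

egg: 111 / (29.3 − 13.9) = 111 / 15.4 = 7.208 d.
larval: 89 / (29.3 − 13.5) = 89 / 15.8 = 5.633 d.
pupal: 162 / (29.3 − 12.5) = 162 / 16.8 = 9.643 d.
Sum = 22.484 ≈ 22.5 days.

22.5 days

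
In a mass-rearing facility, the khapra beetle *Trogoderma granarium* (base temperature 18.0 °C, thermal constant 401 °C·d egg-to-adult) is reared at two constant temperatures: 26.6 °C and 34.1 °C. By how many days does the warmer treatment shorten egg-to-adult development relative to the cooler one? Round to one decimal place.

At 26.6 °C: 401 / (26.6 − 18.0) = 401 / 8.6 = 46.628 d.
At 34.1 °C: 401 / (34.1 − 18.0) = 401 / 16.1 = 24.907 d.
Difference = |46.628 − 24.907| = 21.721 ≈ 21.7 days.

21.7 days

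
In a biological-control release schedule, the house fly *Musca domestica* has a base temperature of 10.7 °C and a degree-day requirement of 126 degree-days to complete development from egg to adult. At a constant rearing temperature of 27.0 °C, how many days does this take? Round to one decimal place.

Daily accumulation = 27.0 − 10.7 = 16.3 DD/day.
Duration = 126 / 16.3 = 7.730 ≈ 7.7 days.

7.7 days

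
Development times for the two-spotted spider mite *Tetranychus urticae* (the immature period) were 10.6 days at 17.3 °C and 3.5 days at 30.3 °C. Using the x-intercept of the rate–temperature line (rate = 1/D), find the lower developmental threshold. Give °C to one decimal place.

Equal thermal constants: D₁(T₁ − T_b) = D₂(T₂ − T_b).
10.6·(17.3 − T_b) = 3.5·(30.3 − T_b)
T_b = (10.6·17.3 − 3.5·30.3) / (10.6 − 3.5) = 77.33 / 7.1 = 10.892 °C ≈ 10.9 °C.

10.9 °C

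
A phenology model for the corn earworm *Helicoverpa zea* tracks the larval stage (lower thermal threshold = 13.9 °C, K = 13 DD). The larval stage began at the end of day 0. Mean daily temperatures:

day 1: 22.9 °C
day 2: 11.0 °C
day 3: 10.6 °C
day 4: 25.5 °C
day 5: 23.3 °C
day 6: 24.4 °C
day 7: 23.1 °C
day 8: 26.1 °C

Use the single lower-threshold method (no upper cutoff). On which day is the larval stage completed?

Daily DD above 13.9 °C: 9.0, 0.0, 0.0, 11.6, 9.4, 10.5, 9.2, 12.2.
Cumulative: 9.0, 9.0, 9.0, 20.6, 30.0, 40.5, 49.7, 61.9.
The total first reaches 13 DD on day 4.

day 4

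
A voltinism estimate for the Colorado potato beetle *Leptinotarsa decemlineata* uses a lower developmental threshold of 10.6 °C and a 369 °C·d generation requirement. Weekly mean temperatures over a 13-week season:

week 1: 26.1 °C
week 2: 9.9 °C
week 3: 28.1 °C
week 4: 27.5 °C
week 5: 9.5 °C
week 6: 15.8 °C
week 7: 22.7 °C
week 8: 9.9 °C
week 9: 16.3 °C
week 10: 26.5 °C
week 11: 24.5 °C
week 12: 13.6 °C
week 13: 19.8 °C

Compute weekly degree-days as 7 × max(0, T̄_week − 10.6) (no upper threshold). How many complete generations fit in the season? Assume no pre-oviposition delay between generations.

2 generations

Weekly DD (7 × max(0, T̄ − 10.6)): 108.5, 0.0, 122.5, 118.3, 0.0, 36.4, 84.7, 0.0, 39.9, 111.3, 97.3, 21.0, 64.4.
Season total = 804.3 DD.
Complete generations = ⌊804.3 / 369⌋ = 2.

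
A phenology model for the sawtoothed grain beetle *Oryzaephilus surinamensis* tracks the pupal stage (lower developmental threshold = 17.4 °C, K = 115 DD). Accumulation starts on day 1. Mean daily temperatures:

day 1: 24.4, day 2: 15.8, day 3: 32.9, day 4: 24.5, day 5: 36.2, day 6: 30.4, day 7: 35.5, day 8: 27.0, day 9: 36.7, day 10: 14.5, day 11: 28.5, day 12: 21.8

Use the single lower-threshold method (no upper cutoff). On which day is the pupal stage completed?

Daily DD above 17.4 °C: 7.0, 0.0, 15.5, 7.1, 18.8, 13.0, 18.1, 9.6, 19.3, 0.0, 11.1, 4.4.
Cumulative: 7.0, 7.0, 22.5, 29.6, 48.4, 61.4, 79.5, 89.1, 108.4, 108.4, 119.5, 123.9.
The total first reaches 115 DD on day 11.

day 11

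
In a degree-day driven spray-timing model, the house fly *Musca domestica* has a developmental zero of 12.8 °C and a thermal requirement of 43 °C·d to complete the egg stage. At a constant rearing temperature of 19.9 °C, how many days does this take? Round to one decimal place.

6.1 days

Daily accumulation = 19.9 − 12.8 = 7.1 DD/day.
Duration = 43 / 7.1 = 6.056 ≈ 6.1 days.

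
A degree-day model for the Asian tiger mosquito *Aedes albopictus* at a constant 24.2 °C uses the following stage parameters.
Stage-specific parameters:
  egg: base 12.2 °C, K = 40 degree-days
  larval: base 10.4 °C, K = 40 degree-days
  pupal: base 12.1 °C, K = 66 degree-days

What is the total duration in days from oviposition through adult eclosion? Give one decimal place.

11.7 days

egg: 40 / (24.2 − 12.2) = 40 / 12.0 = 3.333 d.
larval: 40 / (24.2 − 10.4) = 40 / 13.8 = 2.899 d.
pupal: 66 / (24.2 − 12.1) = 66 / 12.1 = 5.455 d.
Sum = 11.686 ≈ 11.7 days.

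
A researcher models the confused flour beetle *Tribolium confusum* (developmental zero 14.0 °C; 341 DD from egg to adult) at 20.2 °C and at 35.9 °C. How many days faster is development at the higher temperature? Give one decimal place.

39.4 days

At 20.2 °C: 341 / (20.2 − 14.0) = 341 / 6.2 = 55.000 d.
At 35.9 °C: 341 / (35.9 − 14.0) = 341 / 21.9 = 15.571 d.
Difference = |55.000 − 15.571| = 39.429 ≈ 39.4 days.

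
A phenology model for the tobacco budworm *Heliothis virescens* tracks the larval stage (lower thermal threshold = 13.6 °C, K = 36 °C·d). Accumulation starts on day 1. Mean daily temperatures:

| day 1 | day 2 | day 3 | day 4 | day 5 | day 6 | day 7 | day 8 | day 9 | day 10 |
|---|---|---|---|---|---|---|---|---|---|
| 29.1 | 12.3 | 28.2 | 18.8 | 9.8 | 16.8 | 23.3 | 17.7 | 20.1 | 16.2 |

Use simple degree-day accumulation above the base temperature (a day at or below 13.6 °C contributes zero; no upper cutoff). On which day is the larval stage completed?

Daily DD above 13.6 °C: 15.5, 0.0, 14.6, 5.2, 0.0, 3.2, 9.7, 4.1, 6.5, 2.6.
Cumulative: 15.5, 15.5, 30.1, 35.3, 35.3, 38.5, 48.2, 52.3, 58.8, 61.4.
The total first reaches 36 DD on day 6.

day 6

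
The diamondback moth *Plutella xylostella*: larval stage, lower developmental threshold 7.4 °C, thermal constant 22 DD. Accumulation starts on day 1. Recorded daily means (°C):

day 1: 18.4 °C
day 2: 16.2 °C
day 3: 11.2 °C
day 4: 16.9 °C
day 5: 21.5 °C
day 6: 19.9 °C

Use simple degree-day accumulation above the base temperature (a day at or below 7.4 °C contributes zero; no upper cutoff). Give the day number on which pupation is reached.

day 3

Daily DD above 7.4 °C: 11.0, 8.8, 3.8, 9.5, 14.1, 12.5.
Cumulative: 11.0, 19.8, 23.6, 33.1, 47.2, 59.7.
The total first reaches 22 DD on day 3.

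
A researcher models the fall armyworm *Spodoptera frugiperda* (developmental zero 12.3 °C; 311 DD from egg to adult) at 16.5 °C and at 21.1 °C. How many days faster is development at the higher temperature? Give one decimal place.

At 16.5 °C: 311 / (16.5 − 12.3) = 311 / 4.2 = 74.048 d.
At 21.1 °C: 311 / (21.1 − 12.3) = 311 / 8.8 = 35.341 d.
Difference = |74.048 − 35.341| = 38.707 ≈ 38.7 days.

38.7 days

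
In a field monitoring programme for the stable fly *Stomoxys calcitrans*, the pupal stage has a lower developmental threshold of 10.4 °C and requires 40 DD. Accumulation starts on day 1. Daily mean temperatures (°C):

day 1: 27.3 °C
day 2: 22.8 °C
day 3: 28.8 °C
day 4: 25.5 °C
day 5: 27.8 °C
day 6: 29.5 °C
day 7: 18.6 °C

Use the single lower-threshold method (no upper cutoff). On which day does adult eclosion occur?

Daily DD above 10.4 °C: 16.9, 12.4, 18.4, 15.1, 17.4, 19.1, 8.2.
Cumulative: 16.9, 29.3, 47.7, 62.8, 80.2, 99.3, 107.5.
The total first reaches 40 DD on day 3.

day 3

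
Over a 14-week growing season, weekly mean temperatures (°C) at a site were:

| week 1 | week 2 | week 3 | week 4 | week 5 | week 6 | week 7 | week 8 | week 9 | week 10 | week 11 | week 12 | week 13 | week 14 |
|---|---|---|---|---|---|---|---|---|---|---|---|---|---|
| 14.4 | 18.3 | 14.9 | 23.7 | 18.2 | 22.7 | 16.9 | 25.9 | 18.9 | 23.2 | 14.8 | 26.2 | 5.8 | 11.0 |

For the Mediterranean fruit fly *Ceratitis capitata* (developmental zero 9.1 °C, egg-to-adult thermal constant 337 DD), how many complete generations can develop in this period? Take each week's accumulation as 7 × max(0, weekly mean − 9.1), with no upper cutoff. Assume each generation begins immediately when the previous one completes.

2 generations

Weekly DD (7 × max(0, T̄ − 9.1)): 37.1, 64.4, 40.6, 102.2, 63.7, 95.2, 54.6, 117.6, 68.6, 98.7, 39.9, 119.7, 0.0, 13.3.
Season total = 915.6 DD.
Complete generations = ⌊915.6 / 337⌋ = 2.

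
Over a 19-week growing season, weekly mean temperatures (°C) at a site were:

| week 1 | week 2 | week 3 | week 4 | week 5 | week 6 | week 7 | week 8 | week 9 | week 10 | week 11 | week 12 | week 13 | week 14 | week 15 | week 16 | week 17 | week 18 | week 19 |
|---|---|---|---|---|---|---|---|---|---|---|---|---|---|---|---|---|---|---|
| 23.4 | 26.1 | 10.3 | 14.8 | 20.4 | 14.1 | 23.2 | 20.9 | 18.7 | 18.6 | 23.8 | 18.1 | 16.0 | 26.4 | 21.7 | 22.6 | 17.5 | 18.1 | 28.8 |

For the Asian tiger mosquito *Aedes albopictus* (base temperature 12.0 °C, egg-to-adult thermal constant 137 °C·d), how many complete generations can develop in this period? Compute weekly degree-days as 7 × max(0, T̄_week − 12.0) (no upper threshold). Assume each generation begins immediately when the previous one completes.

Weekly DD (7 × max(0, T̄ − 12.0)): 79.8, 98.7, 0.0, 19.6, 58.8, 14.7, 78.4, 62.3, 46.9, 46.2, 82.6, 42.7, 28.0, 100.8, 67.9, 74.2, 38.5, 42.7, 117.6.
Season total = 1100.4 DD.
Complete generations = ⌊1100.4 / 137⌋ = 8.

8 generations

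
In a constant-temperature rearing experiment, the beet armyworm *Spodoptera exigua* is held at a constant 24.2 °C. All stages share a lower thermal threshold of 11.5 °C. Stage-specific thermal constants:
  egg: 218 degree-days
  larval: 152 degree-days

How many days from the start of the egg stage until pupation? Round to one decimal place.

29.1 days

Daily accumulation at 24.2 °C = 24.2 − 11.5 = 12.7 DD/day.
Total K = 218 + 152 = 370 DD.
Total duration = 370 / 12.7 = 29.134 ≈ 29.1 days.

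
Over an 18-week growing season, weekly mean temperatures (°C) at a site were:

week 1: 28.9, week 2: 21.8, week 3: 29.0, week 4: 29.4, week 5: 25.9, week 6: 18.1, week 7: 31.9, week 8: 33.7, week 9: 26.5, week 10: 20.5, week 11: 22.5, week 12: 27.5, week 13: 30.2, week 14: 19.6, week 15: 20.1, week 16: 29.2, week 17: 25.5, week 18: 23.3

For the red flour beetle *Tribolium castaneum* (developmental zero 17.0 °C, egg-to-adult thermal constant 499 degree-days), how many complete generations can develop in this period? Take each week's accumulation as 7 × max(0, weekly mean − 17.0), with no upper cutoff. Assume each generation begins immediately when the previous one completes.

2 generations

Weekly DD (7 × max(0, T̄ − 17.0)): 83.3, 33.6, 84.0, 86.8, 62.3, 7.7, 104.3, 116.9, 66.5, 24.5, 38.5, 73.5, 92.4, 18.2, 21.7, 85.4, 59.5, 44.1.
Season total = 1103.2 DD.
Complete generations = ⌊1103.2 / 499⌋ = 2.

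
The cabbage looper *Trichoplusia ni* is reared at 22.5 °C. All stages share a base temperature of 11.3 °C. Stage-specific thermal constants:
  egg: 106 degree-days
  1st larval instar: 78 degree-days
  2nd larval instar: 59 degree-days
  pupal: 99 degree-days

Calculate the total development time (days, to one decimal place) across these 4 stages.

30.5 days

Daily accumulation at 22.5 °C = 22.5 − 11.3 = 11.2 DD/day.
Total K = 106 + 78 + 59 + 99 = 342 DD.
Total duration = 342 / 11.2 = 30.536 ≈ 30.5 days.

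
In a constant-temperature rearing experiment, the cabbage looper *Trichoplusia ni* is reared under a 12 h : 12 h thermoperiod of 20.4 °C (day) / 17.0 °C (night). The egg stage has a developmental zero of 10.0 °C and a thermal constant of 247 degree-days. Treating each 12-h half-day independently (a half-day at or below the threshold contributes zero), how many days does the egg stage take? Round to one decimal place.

Day half: max(0, 20.4 − 10.0) × 0.5 = 10.4 × 0.5 = 5.20 DD.
Night half: max(0, 17.0 − 10.0) × 0.5 = 7.0 × 0.5 = 3.50 DD.
Per 24 h: 8.70 DD/day.
Duration = 247 / 8.70 = 28.391 ≈ 28.4 days.

28.4 days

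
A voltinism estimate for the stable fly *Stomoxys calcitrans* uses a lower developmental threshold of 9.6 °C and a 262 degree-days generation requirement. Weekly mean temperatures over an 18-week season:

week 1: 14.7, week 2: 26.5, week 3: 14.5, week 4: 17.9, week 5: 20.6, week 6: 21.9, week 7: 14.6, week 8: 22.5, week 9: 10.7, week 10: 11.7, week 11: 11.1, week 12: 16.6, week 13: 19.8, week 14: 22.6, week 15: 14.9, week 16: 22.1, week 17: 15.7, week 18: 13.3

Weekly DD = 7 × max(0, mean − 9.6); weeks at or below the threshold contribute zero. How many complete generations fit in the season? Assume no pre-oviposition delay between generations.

3 generations

Weekly DD (7 × max(0, T̄ − 9.6)): 35.7, 118.3, 34.3, 58.1, 77.0, 86.1, 35.0, 90.3, 7.7, 14.7, 10.5, 49.0, 71.4, 91.0, 37.1, 87.5, 42.7, 25.9.
Season total = 972.3 DD.
Complete generations = ⌊972.3 / 262⌋ = 3.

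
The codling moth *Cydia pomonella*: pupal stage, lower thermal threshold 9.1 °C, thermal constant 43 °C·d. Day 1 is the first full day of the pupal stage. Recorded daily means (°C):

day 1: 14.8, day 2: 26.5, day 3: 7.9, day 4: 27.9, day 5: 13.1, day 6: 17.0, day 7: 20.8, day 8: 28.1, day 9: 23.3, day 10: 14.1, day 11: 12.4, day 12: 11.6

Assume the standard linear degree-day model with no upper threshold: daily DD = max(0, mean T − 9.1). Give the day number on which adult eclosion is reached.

day 5

Daily DD above 9.1 °C: 5.7, 17.4, 0.0, 18.8, 4.0, 7.9, 11.7, 19.0, 14.2, 5.0, 3.3, 2.5.
Cumulative: 5.7, 23.1, 23.1, 41.9, 45.9, 53.8, 65.5, 84.5, 98.7, 103.7, 107.0, 109.5.
The total first reaches 43 DD on day 5.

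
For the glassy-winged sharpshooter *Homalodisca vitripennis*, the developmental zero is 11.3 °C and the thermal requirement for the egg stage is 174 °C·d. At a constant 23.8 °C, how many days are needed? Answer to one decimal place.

Daily accumulation = 23.8 − 11.3 = 12.5 DD/day.
Duration = 174 / 12.5 = 13.920 ≈ 13.9 days.

13.9 days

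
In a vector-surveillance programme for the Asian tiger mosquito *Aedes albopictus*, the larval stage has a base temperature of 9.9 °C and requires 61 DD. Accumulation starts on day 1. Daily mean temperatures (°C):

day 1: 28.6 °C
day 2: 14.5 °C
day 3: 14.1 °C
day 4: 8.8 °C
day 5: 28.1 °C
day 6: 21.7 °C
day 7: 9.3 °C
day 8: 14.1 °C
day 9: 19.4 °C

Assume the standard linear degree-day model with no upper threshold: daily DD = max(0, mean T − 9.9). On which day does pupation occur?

Daily DD above 9.9 °C: 18.7, 4.6, 4.2, 0.0, 18.2, 11.8, 0.0, 4.2, 9.5.
Cumulative: 18.7, 23.3, 27.5, 27.5, 45.7, 57.5, 57.5, 61.7, 71.2.
The total first reaches 61 DD on day 8.

day 8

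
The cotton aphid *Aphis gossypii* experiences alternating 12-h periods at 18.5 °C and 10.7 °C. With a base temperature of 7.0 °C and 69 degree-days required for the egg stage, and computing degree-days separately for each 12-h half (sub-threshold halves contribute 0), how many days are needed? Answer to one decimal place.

9.1 days

Day half: max(0, 18.5 − 7.0) × 0.5 = 11.5 × 0.5 = 5.75 DD.
Night half: max(0, 10.7 − 7.0) × 0.5 = 3.7 × 0.5 = 1.85 DD.
Per 24 h: 7.60 DD/day.
Duration = 69 / 7.60 = 9.079 ≈ 9.1 days.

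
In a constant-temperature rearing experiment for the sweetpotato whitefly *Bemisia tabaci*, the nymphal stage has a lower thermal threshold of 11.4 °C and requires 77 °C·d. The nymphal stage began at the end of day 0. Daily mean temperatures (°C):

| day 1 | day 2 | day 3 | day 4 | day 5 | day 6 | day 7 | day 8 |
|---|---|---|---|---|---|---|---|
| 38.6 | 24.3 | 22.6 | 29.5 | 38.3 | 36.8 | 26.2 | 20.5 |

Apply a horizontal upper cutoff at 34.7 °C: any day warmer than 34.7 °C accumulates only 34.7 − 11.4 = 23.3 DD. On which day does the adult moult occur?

day 5

Daily DD above 11.4 °C (capped at 23.3): 23.3, 12.9, 11.2, 18.1, 23.3, 23.3, 14.8, 9.1.
Cumulative: 23.3, 36.2, 47.4, 65.5, 88.8, 112.1, 126.9, 136.0.
The total first reaches 77 DD on day 5.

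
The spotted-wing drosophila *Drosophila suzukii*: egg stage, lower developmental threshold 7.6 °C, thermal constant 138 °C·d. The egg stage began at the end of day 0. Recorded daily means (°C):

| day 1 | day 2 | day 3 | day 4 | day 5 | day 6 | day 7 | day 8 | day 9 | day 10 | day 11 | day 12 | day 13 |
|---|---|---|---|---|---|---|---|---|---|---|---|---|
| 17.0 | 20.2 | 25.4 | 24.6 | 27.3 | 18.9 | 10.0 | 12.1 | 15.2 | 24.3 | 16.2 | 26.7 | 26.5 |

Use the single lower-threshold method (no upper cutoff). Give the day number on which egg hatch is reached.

Daily DD above 7.6 °C: 9.4, 12.6, 17.8, 17.0, 19.7, 11.3, 2.4, 4.5, 7.6, 16.7, 8.6, 19.1, 18.9.
Cumulative: 9.4, 22.0, 39.8, 56.8, 76.5, 87.8, 90.2, 94.7, 102.3, 119.0, 127.6, 146.7, 165.6.
The total first reaches 138 DD on day 12.

day 12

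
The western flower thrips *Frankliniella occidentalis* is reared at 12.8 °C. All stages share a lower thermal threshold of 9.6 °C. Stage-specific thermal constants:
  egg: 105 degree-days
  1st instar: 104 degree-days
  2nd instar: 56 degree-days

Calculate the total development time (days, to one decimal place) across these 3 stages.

Daily accumulation at 12.8 °C = 12.8 − 9.6 = 3.2 DD/day.
Total K = 105 + 104 + 56 = 265 DD.
Total duration = 265 / 3.2 = 82.812 ≈ 82.8 days.

82.8 days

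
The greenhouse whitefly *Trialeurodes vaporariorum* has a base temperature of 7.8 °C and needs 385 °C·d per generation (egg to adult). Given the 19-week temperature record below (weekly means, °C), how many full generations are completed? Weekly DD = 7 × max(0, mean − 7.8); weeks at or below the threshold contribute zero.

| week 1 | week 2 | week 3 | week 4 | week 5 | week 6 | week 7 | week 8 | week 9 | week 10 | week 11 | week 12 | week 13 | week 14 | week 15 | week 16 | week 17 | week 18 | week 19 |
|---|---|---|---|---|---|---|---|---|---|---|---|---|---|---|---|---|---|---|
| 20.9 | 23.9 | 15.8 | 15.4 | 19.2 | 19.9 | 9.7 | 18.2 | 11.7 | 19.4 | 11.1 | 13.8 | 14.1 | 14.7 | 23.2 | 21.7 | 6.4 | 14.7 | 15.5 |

Weekly DD (7 × max(0, T̄ − 7.8)): 91.7, 112.7, 56.0, 53.2, 79.8, 84.7, 13.3, 72.8, 27.3, 81.2, 23.1, 42.0, 44.1, 48.3, 107.8, 97.3, 0.0, 48.3, 53.9.
Season total = 1137.5 DD.
Complete generations = ⌊1137.5 / 385⌋ = 2.

2 generations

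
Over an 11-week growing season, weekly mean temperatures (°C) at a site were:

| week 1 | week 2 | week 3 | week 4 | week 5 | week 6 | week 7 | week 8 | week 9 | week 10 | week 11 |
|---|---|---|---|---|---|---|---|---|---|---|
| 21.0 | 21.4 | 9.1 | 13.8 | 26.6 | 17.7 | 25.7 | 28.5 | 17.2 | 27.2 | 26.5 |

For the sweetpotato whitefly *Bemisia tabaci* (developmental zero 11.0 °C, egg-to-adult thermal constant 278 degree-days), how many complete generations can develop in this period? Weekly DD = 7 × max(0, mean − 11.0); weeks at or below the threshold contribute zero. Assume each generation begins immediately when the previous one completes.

2 generations

Weekly DD (7 × max(0, T̄ − 11.0)): 70.0, 72.8, 0.0, 19.6, 109.2, 46.9, 102.9, 122.5, 43.4, 113.4, 108.5.
Season total = 809.2 DD.
Complete generations = ⌊809.2 / 278⌋ = 2.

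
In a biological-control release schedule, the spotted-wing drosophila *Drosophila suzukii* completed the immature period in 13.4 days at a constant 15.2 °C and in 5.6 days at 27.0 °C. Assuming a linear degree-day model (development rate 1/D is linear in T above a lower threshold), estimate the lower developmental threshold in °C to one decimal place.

6.7 °C

Linear rate model ⇒ the product D·(T − T_b) is constant across temperatures.
13.4·(15.2 − T_b) = 5.6·(27.0 − T_b)
T_b = (13.4·15.2 − 5.6·27.0) / (13.4 − 5.6) = 52.48 / 7.8 = 6.728 °C ≈ 6.7 °C.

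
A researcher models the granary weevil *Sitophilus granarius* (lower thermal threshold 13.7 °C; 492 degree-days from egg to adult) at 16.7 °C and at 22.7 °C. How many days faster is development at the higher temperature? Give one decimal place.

109.3 days

At 16.7 °C: 492 / (16.7 − 13.7) = 492 / 3.0 = 164.000 d.
At 22.7 °C: 492 / (22.7 − 13.7) = 492 / 9.0 = 54.667 d.
Difference = |164.000 − 54.667| = 109.333 ≈ 109.3 days.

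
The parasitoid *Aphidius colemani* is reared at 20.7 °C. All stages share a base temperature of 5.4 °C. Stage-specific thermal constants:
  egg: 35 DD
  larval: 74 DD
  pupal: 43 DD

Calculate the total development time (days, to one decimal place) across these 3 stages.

Daily accumulation at 20.7 °C = 20.7 − 5.4 = 15.3 DD/day.
Total K = 35 + 74 + 43 = 152 DD.
Total duration = 152 / 15.3 = 9.935 ≈ 9.9 days.

9.9 days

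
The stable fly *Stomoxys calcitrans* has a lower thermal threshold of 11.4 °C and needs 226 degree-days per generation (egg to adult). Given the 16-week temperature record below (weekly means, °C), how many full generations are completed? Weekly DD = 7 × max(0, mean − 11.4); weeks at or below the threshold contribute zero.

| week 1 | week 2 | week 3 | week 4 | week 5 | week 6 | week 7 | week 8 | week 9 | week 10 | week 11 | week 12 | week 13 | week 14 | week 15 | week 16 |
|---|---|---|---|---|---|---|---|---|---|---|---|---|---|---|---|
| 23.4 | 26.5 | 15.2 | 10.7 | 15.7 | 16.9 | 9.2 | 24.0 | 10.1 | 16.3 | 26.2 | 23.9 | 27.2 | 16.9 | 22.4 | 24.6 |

4 generations

Weekly DD (7 × max(0, T̄ − 11.4)): 84.0, 105.7, 26.6, 0.0, 30.1, 38.5, 0.0, 88.2, 0.0, 34.3, 103.6, 87.5, 110.6, 38.5, 77.0, 92.4.
Season total = 917.0 DD.
Complete generations = ⌊917.0 / 226⌋ = 4.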